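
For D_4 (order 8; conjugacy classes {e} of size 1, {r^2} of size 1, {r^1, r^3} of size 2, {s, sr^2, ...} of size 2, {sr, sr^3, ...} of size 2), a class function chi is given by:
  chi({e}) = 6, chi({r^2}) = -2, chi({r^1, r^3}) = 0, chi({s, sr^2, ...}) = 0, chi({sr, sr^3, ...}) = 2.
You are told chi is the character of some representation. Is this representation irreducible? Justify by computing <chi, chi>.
Not irreducible (reducible): <chi, chi> = 6 > 1.

Details: <chi, chi> = (1/|G|) sum_C |C| * |chi(C)|^2 = (1/8)[1*|6|^2 + 1*|-2|^2 + 2*|0|^2 + 2*|0|^2 + 2*|2|^2]
  = (1/8)[(36) + (4) + (0) + (0) + (8)] = 48/8 = 6.
A character is irreducible iff <chi, chi> = 1, so this representation is reducible.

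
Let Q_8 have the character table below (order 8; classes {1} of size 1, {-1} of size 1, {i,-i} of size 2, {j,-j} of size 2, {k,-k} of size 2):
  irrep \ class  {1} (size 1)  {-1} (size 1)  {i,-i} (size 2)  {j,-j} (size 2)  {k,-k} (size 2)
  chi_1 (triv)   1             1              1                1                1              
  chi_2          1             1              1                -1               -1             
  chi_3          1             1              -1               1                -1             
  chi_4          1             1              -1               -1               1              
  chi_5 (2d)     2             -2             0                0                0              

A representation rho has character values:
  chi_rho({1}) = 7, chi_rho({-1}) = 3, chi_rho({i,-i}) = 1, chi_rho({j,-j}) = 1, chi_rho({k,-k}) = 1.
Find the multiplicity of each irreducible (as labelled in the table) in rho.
Multiplicities: chi_1: 2, chi_2: 1, chi_3: 1, chi_4: 1, chi_5: 1.

Proof sketch: Use <chi_rho, chi> = (1/|G|) sum_C |C| * chi_rho(C) * conj(chi(C)) with |G| = 8 for each irreducible chi in the table:
  <chi_rho, chi_1> = (1/8)[1*(7)*conj(1) + 1*(3)*conj(1) + 2*(1)*conj(1) + 2*(1)*conj(1) + 2*(1)*conj(1)]
      = (1/8)[(7) + (3) + (2) + (2) + (2)] = 16/8 = 2
  <chi_rho, chi_2> = (1/8)[1*(7)*conj(1) + 1*(3)*conj(1) + 2*(1)*conj(1) + 2*(1)*conj(-1) + 2*(1)*conj(-1)]
      = (1/8)[(7) + (3) + (2) + (-2) + (-2)] = 8/8 = 1
  <chi_rho, chi_3> = (1/8)[1*(7)*conj(1) + 1*(3)*conj(1) + 2*(1)*conj(-1) + 2*(1)*conj(1) + 2*(1)*conj(-1)]
      = (1/8)[(7) + (3) + (-2) + (2) + (-2)] = 8/8 = 1
  <chi_rho, chi_4> = (1/8)[1*(7)*conj(1) + 1*(3)*conj(1) + 2*(1)*conj(-1) + 2*(1)*conj(-1) + 2*(1)*conj(1)]
      = (1/8)[(7) + (3) + (-2) + (-2) + (2)] = 8/8 = 1
  <chi_rho, chi_5> = (1/8)[1*(7)*conj(2) + 1*(3)*conj(-2) + 2*(1)*conj(0) + 2*(1)*conj(0) + 2*(1)*conj(0)]
      = (1/8)[(14) + (-6) + (0) + (0) + (0)] = 8/8 = 1
Dimension check: dim(rho) = sum (mult * dim) = 2*1 + 1*1 + 1*1 + 1*1 + 1*2 = 7 = chi_rho(e) = 7.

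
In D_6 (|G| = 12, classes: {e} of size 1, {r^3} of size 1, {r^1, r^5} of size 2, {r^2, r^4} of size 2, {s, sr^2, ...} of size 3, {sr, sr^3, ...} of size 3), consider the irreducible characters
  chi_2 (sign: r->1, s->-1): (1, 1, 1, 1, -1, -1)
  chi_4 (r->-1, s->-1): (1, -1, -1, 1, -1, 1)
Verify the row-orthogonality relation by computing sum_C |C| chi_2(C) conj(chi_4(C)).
Sum = 0; so <chi_2, chi_4> = 0 (distinct irreducibles are orthogonal).

Solution. Compute term by term over conjugacy classes (|C| * chi_2(C) * conj(chi_4(C))):
  1*(1)*conj(1) + 1*(1)*conj(-1) + 2*(1)*conj(-1) + 2*(1)*conj(1) + 3*(-1)*conj(-1) + 3*(-1)*conj(1)
  = (1) + (-1) + (-2) + (2) + (3) + (-3)
  = 0.
Dividing by |G| = 12 gives 0/12 = 0, matching the row-orthogonality relation <chi_2, chi_4> = [chi_2 = chi_4].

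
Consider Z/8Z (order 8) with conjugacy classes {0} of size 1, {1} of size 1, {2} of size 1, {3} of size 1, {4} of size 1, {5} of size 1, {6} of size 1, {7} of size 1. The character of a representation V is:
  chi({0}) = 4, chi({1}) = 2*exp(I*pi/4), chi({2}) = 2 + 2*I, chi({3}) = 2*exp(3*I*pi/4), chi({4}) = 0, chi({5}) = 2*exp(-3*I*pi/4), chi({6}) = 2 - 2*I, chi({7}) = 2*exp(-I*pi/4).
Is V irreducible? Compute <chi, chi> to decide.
Not irreducible (reducible): <chi, chi> = 6 > 1.

Why: <chi, chi> = (1/|G|) sum_C |C| * |chi(C)|^2 = (1/8)[1*|4|^2 + 1*|2*exp(I*pi/4)|^2 + 1*|2 + 2*I|^2 + 1*|2*exp(3*I*pi/4)|^2 + 1*|0|^2 + 1*|2*exp(-3*I*pi/4)|^2 + 1*|2 - 2*I|^2 + 1*|2*exp(-I*pi/4)|^2]
  = (1/8)[(16) + (4) + (8) + (4) + (0) + (4) + (8) + (4)] = 48/8 = 6.
(Exp terms are combined using exp(i*s)*conj(exp(i*t)) = exp(i*(s-t)), and sums of them are collapsed using the identity that for every m > 1 the m distinct m-th roots of unity sum to 0, e.g. 1 + exp(2*I*pi/3) + exp(-2*I*pi/3) = 0.)
A character is irreducible iff <chi, chi> = 1, so this representation is reducible.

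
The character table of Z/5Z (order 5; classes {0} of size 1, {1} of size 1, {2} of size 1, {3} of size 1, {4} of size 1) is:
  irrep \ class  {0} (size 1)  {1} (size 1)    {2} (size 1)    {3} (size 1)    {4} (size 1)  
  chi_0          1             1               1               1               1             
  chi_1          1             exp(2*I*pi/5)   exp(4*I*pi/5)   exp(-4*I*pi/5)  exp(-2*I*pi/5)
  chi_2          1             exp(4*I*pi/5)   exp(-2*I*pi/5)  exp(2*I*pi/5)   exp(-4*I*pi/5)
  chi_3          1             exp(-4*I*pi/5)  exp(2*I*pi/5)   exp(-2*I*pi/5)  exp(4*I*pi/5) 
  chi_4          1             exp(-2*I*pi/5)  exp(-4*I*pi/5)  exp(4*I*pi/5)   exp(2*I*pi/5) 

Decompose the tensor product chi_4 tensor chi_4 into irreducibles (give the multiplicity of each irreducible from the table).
chi_4 tensor chi_4 = chi_3 (all other irreducibles have multiplicity 0).

Details: The character of a tensor product is the pointwise product (chi_4 * chi_4)(C) = chi_4(C) * chi_4(C):
  {0}: (1)*(1), {1}: (exp(-2*I*pi/5))*(exp(-2*I*pi/5)), {2}: (exp(-4*I*pi/5))*(exp(-4*I*pi/5)), {3}: (exp(4*I*pi/5))*(exp(4*I*pi/5)), {4}: (exp(2*I*pi/5))*(exp(2*I*pi/5))
so (chi_4 * chi_4) takes values
  {0} -> 1, {1} -> exp(-4*I*pi/5), {2} -> exp(2*I*pi/5), {3} -> exp(-2*I*pi/5), {4} -> exp(4*I*pi/5).
Now take the inner product of this character with each irreducible chi from the table, <chi_4*chi_4, chi> = (1/5) sum_C |C| (chi_4*chi_4)(C) conj(chi(C)):
  <chi_4*chi_4, chi_0> = (1/5)[1*(1)*conj(1) + 1*(exp(-4*I*pi/5))*conj(1) + 1*(exp(2*I*pi/5))*conj(1) + 1*(exp(-2*I*pi/5))*conj(1) + 1*(exp(4*I*pi/5))*conj(1)]
      = (1/5)[(1) + (exp(-4*I*pi/5)) + (exp(2*I*pi/5)) + (exp(-2*I*pi/5)) + (exp(4*I*pi/5))] = 0/5 = 0
  <chi_4*chi_4, chi_1> = (1/5)[1*(1)*conj(1) + 1*(exp(-4*I*pi/5))*conj(exp(2*I*pi/5)) + 1*(exp(2*I*pi/5))*conj(exp(4*I*pi/5)) + 1*(exp(-2*I*pi/5))*conj(exp(-4*I*pi/5)) + 1*(exp(4*I*pi/5))*conj(exp(-2*I*pi/5))]
      = (1/5)[(1) + (exp(4*I*pi/5)) + (exp(-2*I*pi/5)) + (exp(2*I*pi/5)) + (exp(-4*I*pi/5))] = 0/5 = 0
  <chi_4*chi_4, chi_2> = (1/5)[1*(1)*conj(1) + 1*(exp(-4*I*pi/5))*conj(exp(4*I*pi/5)) + 1*(exp(2*I*pi/5))*conj(exp(-2*I*pi/5)) + 1*(exp(-2*I*pi/5))*conj(exp(2*I*pi/5)) + 1*(exp(4*I*pi/5))*conj(exp(-4*I*pi/5))]
      = (1/5)[(1) + (exp(2*I*pi/5)) + (exp(4*I*pi/5)) + (exp(-4*I*pi/5)) + (exp(-2*I*pi/5))] = 0/5 = 0
  <chi_4*chi_4, chi_3> = (1/5)[1*(1)*conj(1) + 1*(exp(-4*I*pi/5))*conj(exp(-4*I*pi/5)) + 1*(exp(2*I*pi/5))*conj(exp(2*I*pi/5)) + 1*(exp(-2*I*pi/5))*conj(exp(-2*I*pi/5)) + 1*(exp(4*I*pi/5))*conj(exp(4*I*pi/5))]
      = (1/5)[(1) + (1) + (1) + (1) + (1)] = 5/5 = 1
  <chi_4*chi_4, chi_4> = (1/5)[1*(1)*conj(1) + 1*(exp(-4*I*pi/5))*conj(exp(-2*I*pi/5)) + 1*(exp(2*I*pi/5))*conj(exp(-4*I*pi/5)) + 1*(exp(-2*I*pi/5))*conj(exp(4*I*pi/5)) + 1*(exp(4*I*pi/5))*conj(exp(2*I*pi/5))]
      = (1/5)[(1) + (exp(-2*I*pi/5)) + (exp(-4*I*pi/5)) + (exp(4*I*pi/5)) + (exp(2*I*pi/5))] = 0/5 = 0
(Exp terms are combined using exp(i*s)*conj(exp(i*t)) = exp(i*(s-t)), and sums of them are collapsed using the identity that for every m > 1 the m distinct m-th roots of unity sum to 0, e.g. 1 + exp(2*I*pi/3) + exp(-2*I*pi/3) = 0.)
Hence the multiplicities are chi_3: 1. Dimension check: dim(chi_4)*dim(chi_4) = 1*1 = 1 and sum (mult * dim) = 1*1 = 1.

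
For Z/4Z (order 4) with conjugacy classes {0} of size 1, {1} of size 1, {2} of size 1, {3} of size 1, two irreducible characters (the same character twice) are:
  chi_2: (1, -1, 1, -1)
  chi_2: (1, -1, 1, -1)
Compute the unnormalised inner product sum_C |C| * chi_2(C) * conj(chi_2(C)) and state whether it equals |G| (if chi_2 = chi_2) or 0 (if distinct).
Sum = 4 = |G| = 4; so <chi_2, chi_2> = 1 (norm-1 confirms irreducibility).

Justification: Compute term by term over conjugacy classes (|C| * chi_2(C) * conj(chi_2(C))):
  1*(1)*conj(1) + 1*(-1)*conj(-1) + 1*(1)*conj(1) + 1*(-1)*conj(-1)
  = (1) + (1) + (1) + (1)
  = 4.
(Exp terms are combined using exp(i*s)*conj(exp(i*t)) = exp(i*(s-t)), and sums of them are collapsed using the identity that for every m > 1 the m distinct m-th roots of unity sum to 0, e.g. 1 + exp(2*I*pi/3) + exp(-2*I*pi/3) = 0.)
Dividing by |G| = 4 gives 4/4 = 1, matching the row-orthogonality relation <chi_2, chi_2> = [chi_2 = chi_2].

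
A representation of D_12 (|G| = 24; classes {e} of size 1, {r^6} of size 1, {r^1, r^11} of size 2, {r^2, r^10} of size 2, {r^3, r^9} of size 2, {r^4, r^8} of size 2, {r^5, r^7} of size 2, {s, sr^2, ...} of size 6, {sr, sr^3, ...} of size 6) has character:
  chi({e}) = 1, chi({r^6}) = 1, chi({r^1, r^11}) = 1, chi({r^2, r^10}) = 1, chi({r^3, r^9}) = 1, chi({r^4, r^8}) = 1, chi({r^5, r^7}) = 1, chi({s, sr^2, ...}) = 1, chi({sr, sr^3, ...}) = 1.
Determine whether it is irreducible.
Irreducible: <chi, chi> = 1.

Working: <chi, chi> = (1/|G|) sum_C |C| * |chi(C)|^2 = (1/24)[1*|1|^2 + 1*|1|^2 + 2*|1|^2 + 2*|1|^2 + 2*|1|^2 + 2*|1|^2 + 2*|1|^2 + 6*|1|^2 + 6*|1|^2]
  = (1/24)[(1) + (1) + (2) + (2) + (2) + (2) + (2) + (6) + (6)] = 24/24 = 1.
A character is irreducible iff <chi, chi> = 1, so this representation is irreducible.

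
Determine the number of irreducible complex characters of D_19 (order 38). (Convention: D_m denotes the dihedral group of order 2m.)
11

Details: The number of irreducible complex representations of a finite group equals its number of conjugacy classes. D_19 has 11 conjugacy classes ((n+3)/2 for n odd), so D_19 (order 38) has exactly 11 irreducible complex representations.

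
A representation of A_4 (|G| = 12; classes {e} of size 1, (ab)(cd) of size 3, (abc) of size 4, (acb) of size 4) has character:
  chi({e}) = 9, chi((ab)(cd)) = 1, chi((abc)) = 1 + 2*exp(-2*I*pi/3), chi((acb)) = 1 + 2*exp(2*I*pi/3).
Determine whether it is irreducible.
Not irreducible (reducible): <chi, chi> = 9 > 1.

Working: <chi, chi> = (1/|G|) sum_C |C| * |chi(C)|^2 = (1/12)[1*|9|^2 + 3*|1|^2 + 4*|1 + 2*exp(-2*I*pi/3)|^2 + 4*|1 + 2*exp(2*I*pi/3)|^2]
  = (1/12)[(81) + (3) + (12) + (12)] = 108/12 = 9.
(Exp terms are combined using exp(i*s)*conj(exp(i*t)) = exp(i*(s-t)), and sums of them are collapsed using the identity that for every m > 1 the m distinct m-th roots of unity sum to 0, e.g. 1 + exp(2*I*pi/3) + exp(-2*I*pi/3) = 0.)
A character is irreducible iff <chi, chi> = 1, so this representation is reducible.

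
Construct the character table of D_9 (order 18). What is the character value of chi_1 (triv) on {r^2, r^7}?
Conjugacy classes: {e} of size 1, {r^1, r^8} of size 2, {r^2, r^7} of size 2, {r^3, r^6} of size 2, {r^4, r^5} of size 2, {s, sr, ..., sr^8} of size 9.
Character table:
  irrep \ class              {e} (size 1)  {r^1, r^8} (size 2)  {r^2, r^7} (size 2)  {r^3, r^6} (size 2)  {r^4, r^5} (size 2)  {s, sr, ..., sr^8} (size 9)
  chi_1 (triv)               1             1                    1                    1                    1                    1                          
  chi_2 (sign: r->1, s->-1)  1             1                    1                    1                    1                    -1                         
  chi_3 (2d, j=1)            2             2*cos(2*pi/9)        2*cos(4*pi/9)        -1                   -2*cos(pi/9)         0                          
  chi_4 (2d, j=2)            2             2*cos(4*pi/9)        -2*cos(pi/9)         -1                   2*cos(2*pi/9)        0                          
  chi_5 (2d, j=3)            2             -1                   -1                   2                    -1                   0                          
  chi_6 (2d, j=4)            2             -2*cos(pi/9)         2*cos(2*pi/9)        -1                   2*cos(4*pi/9)        0                          

Spot check: chi_1 (triv) on {r^2, r^7} = 1.

D_9 has order 2*9 = 18 with 6 conjugacy classes, hence 6 irreducibles. Sum of squared dims 1 + 1 + 4 + 4 + 4 + 4 = 18 = |G|. Linear characters come from the abelianisation; the 2-dimensional irreps have character r^k -> 2*cos(2*pi*j*k/9), reflections -> 0.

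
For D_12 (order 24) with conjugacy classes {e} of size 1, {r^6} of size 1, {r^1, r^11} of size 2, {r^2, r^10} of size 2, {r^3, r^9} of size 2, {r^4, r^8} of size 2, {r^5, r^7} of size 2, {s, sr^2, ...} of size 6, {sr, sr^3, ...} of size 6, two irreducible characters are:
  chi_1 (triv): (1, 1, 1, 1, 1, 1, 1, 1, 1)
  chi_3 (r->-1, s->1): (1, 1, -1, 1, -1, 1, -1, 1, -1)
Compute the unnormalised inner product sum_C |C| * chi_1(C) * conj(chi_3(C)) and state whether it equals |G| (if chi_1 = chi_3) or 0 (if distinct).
Sum = 0; so <chi_1, chi_3> = 0 (distinct irreducibles are orthogonal).

Working: Compute term by term over conjugacy classes (|C| * chi_1(C) * conj(chi_3(C))):
  1*(1)*conj(1) + 1*(1)*conj(1) + 2*(1)*conj(-1) + 2*(1)*conj(1) + 2*(1)*conj(-1) + 2*(1)*conj(1) + 2*(1)*conj(-1) + 6*(1)*conj(1) + 6*(1)*conj(-1)
  = (1) + (1) + (-2) + (2) + (-2) + (2) + (-2) + (6) + (-6)
  = 0.
Dividing by |G| = 24 gives 0/24 = 0, matching the row-orthogonality relation <chi_1, chi_3> = [chi_1 = chi_3].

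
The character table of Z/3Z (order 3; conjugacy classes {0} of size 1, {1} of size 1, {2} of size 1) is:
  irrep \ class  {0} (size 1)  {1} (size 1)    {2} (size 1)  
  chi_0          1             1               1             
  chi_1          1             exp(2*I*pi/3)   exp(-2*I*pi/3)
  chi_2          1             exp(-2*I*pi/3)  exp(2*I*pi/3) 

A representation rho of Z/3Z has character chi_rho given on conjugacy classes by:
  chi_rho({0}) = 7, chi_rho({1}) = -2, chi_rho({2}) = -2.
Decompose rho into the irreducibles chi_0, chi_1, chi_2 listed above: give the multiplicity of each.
Multiplicities: chi_0: 1, chi_1: 3, chi_2: 3.

Why: Use <chi_rho, chi> = (1/|G|) sum_C |C| * chi_rho(C) * conj(chi(C)) with |G| = 3 for each irreducible chi in the table:
  <chi_rho, chi_0> = (1/3)[1*(7)*conj(1) + 1*(-2)*conj(1) + 1*(-2)*conj(1)]
      = (1/3)[(7) + (-2) + (-2)] = 3/3 = 1
  <chi_rho, chi_1> = (1/3)[1*(7)*conj(1) + 1*(-2)*conj(exp(2*I*pi/3)) + 1*(-2)*conj(exp(-2*I*pi/3))]
      = (1/3)[(7) + (3 + exp(-2*I*pi/3) + 3*exp(2*I*pi/3)) + (3 + 3*exp(-2*I*pi/3) + exp(2*I*pi/3))] = 9/3 = 3
  <chi_rho, chi_2> = (1/3)[1*(7)*conj(1) + 1*(-2)*conj(exp(-2*I*pi/3)) + 1*(-2)*conj(exp(2*I*pi/3))]
      = (1/3)[(7) + (3 + 3*exp(-2*I*pi/3) + exp(2*I*pi/3)) + (3 + exp(-2*I*pi/3) + 3*exp(2*I*pi/3))] = 9/3 = 3
(Exp terms are combined using exp(i*s)*conj(exp(i*t)) = exp(i*(s-t)), and sums of them are collapsed using the identity that for every m > 1 the m distinct m-th roots of unity sum to 0, e.g. 1 + exp(2*I*pi/3) + exp(-2*I*pi/3) = 0.)
Dimension check: dim(rho) = sum (mult * dim) = 1*1 + 3*1 + 3*1 = 7 = chi_rho(e) = 7.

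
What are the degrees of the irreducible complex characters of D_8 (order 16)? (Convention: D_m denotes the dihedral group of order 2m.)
Dimensions: 1, 1, 1, 1, 2, 2, 2

Explanation: There are 7 irreducibles (= number of conjugacy classes). Their dimensions d_i satisfy sum d_i^2 = |G| = 16: 1 + 1 + 1 + 1 + 4 + 4 + 4 = 16.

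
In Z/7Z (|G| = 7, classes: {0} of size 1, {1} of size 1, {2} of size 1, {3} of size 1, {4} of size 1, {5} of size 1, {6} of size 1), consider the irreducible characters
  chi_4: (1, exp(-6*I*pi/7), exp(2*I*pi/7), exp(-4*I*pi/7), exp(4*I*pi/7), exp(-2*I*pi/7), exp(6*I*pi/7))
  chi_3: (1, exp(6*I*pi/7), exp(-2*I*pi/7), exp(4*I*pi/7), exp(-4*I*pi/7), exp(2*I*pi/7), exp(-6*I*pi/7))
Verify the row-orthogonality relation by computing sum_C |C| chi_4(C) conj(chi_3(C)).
Sum = 0; so <chi_4, chi_3> = 0 (distinct irreducibles are orthogonal).

Why: Compute term by term over conjugacy classes (|C| * chi_4(C) * conj(chi_3(C))):
  1*(1)*conj(1) + 1*(exp(-6*I*pi/7))*conj(exp(6*I*pi/7)) + 1*(exp(2*I*pi/7))*conj(exp(-2*I*pi/7)) + 1*(exp(-4*I*pi/7))*conj(exp(4*I*pi/7)) + 1*(exp(4*I*pi/7))*conj(exp(-4*I*pi/7)) + 1*(exp(-2*I*pi/7))*conj(exp(2*I*pi/7)) + 1*(exp(6*I*pi/7))*conj(exp(-6*I*pi/7))
  = (1) + (exp(2*I*pi/7)) + (exp(4*I*pi/7)) + (exp(6*I*pi/7)) + (exp(-6*I*pi/7)) + (exp(-4*I*pi/7)) + (exp(-2*I*pi/7))
  = 0.
(Exp terms are combined using exp(i*s)*conj(exp(i*t)) = exp(i*(s-t)), and sums of them are collapsed using the identity that for every m > 1 the m distinct m-th roots of unity sum to 0, e.g. 1 + exp(2*I*pi/3) + exp(-2*I*pi/3) = 0.)
Dividing by |G| = 7 gives 0/7 = 0, matching the row-orthogonality relation <chi_4, chi_3> = [chi_4 = chi_3].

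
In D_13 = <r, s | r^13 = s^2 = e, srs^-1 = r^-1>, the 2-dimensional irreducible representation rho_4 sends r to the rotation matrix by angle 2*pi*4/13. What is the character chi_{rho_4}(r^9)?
chi_{rho_4}(r^9) = 2*cos(2*pi*4*9/13) = 2*cos(6*pi/13)

Working: rho_4(r^9) is rotation by angle 2*pi*4*9/13, whose trace is 2*cos(2*pi*4*9/13) = 2*cos(6*pi/13).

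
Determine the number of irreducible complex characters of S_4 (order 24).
5

Explanation: The number of irreducible complex representations of a finite group equals its number of conjugacy classes. Conjugacy classes in S_4 correspond to cycle types, i.e. partitions of 4; there are p(4) = 5 of them, so S_4 (order 24) has exactly 5 irreducible complex representations.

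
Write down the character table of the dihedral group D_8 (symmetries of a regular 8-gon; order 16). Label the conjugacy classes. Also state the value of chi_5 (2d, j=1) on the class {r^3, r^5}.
Conjugacy classes: {e} of size 1, {r^4} of size 1, {r^1, r^7} of size 2, {r^2, r^6} of size 2, {r^3, r^5} of size 2, {s, sr^2, ...} of size 4, {sr, sr^3, ...} of size 4.
Character table:
  irrep \ class              {e} (size 1)  {r^4} (size 1)  {r^1, r^7} (size 2)  {r^2, r^6} (size 2)  {r^3, r^5} (size 2)  {s, sr^2, ...} (size 4)  {sr, sr^3, ...} (size 4)
  chi_1 (triv)               1             1               1                    1                    1                    1                        1                       
  chi_2 (sign: r->1, s->-1)  1             1               1                    1                    1                    -1                       -1                      
  chi_3 (r->-1, s->1)        1             1               -1                   1                    -1                   1                        -1                      
  chi_4 (r->-1, s->-1)       1             1               -1                   1                    -1                   -1                       1                       
  chi_5 (2d, j=1)            2             -2              sqrt(2)              0                    -sqrt(2)             0                        0                       
  chi_6 (2d, j=2)            2             2               0                    -2                   0                    0                        0                       
  chi_7 (2d, j=3)            2             -2              -sqrt(2)             0                    sqrt(2)              0                        0                       

Spot check: chi_5 (2d, j=1) on {r^3, r^5} = -sqrt(2).

D_8 has order 2*8 = 16 with 7 conjugacy classes, hence 7 irreducibles. Sum of squared dims 1 + 1 + 1 + 1 + 4 + 4 + 4 = 16 = |G|. Linear characters come from the abelianisation; the 2-dimensional irreps have character r^k -> 2*cos(2*pi*j*k/8), reflections -> 0.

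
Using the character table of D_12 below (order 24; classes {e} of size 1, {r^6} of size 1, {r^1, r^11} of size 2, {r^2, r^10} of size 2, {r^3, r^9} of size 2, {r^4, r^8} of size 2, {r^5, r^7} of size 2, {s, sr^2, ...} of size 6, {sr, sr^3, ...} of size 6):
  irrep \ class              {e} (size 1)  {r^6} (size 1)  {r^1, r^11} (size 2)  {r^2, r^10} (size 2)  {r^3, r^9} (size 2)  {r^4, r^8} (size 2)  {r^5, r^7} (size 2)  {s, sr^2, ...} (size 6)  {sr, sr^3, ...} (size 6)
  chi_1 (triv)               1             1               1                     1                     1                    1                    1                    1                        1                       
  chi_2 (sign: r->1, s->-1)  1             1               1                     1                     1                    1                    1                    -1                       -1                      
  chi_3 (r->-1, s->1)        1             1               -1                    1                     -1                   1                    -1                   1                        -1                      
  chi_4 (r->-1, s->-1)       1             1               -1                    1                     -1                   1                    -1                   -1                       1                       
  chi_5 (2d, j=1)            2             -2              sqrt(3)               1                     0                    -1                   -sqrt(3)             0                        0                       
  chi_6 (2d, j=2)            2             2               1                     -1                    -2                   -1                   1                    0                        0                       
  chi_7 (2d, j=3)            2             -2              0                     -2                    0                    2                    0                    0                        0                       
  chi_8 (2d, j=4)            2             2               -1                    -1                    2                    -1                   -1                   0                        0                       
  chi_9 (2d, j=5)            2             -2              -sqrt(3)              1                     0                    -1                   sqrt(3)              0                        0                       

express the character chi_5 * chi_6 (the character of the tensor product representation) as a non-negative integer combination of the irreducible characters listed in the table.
chi_5 tensor chi_6 = chi_5 + chi_7 (all other irreducibles have multiplicity 0).

Why: The character of a tensor product is the pointwise product (chi_5 * chi_6)(C) = chi_5(C) * chi_6(C):
  {e}: (2)*(2), {r^6}: (-2)*(2), {r^1, r^11}: (sqrt(3))*(1), {r^2, r^10}: (1)*(-1), {r^3, r^9}: (0)*(-2), {r^4, r^8}: (-1)*(-1), {r^5, r^7}: (-sqrt(3))*(1), {s, sr^2, ...}: (0)*(0), {sr, sr^3, ...}: (0)*(0)
so (chi_5 * chi_6) takes values
  {e} -> 4, {r^6} -> -4, {r^1, r^11} -> sqrt(3), {r^2, r^10} -> -1, {r^3, r^9} -> 0, {r^4, r^8} -> 1, {r^5, r^7} -> -sqrt(3), {s, sr^2, ...} -> 0, {sr, sr^3, ...} -> 0.
Now take the inner product of this character with each irreducible chi from the table, <chi_5*chi_6, chi> = (1/24) sum_C |C| (chi_5*chi_6)(C) conj(chi(C)):
  <chi_5*chi_6, chi_1> = (1/24)[1*(4)*conj(1) + 1*(-4)*conj(1) + 2*(sqrt(3))*conj(1) + 2*(-1)*conj(1) + 2*(0)*conj(1) + 2*(1)*conj(1) + 2*(-sqrt(3))*conj(1) + 6*(0)*conj(1) + 6*(0)*conj(1)]
      = (1/24)[(4) + (-4) + (2*sqrt(3)) + (-2) + (0) + (2) + (-2*sqrt(3)) + (0) + (0)] = 0/24 = 0
  <chi_5*chi_6, chi_2> = (1/24)[1*(4)*conj(1) + 1*(-4)*conj(1) + 2*(sqrt(3))*conj(1) + 2*(-1)*conj(1) + 2*(0)*conj(1) + 2*(1)*conj(1) + 2*(-sqrt(3))*conj(1) + 6*(0)*conj(-1) + 6*(0)*conj(-1)]
      = (1/24)[(4) + (-4) + (2*sqrt(3)) + (-2) + (0) + (2) + (-2*sqrt(3)) + (0) + (0)] = 0/24 = 0
  <chi_5*chi_6, chi_3> = (1/24)[1*(4)*conj(1) + 1*(-4)*conj(1) + 2*(sqrt(3))*conj(-1) + 2*(-1)*conj(1) + 2*(0)*conj(-1) + 2*(1)*conj(1) + 2*(-sqrt(3))*conj(-1) + 6*(0)*conj(1) + 6*(0)*conj(-1)]
      = (1/24)[(4) + (-4) + (-2*sqrt(3)) + (-2) + (0) + (2) + (2*sqrt(3)) + (0) + (0)] = 0/24 = 0
  <chi_5*chi_6, chi_4> = (1/24)[1*(4)*conj(1) + 1*(-4)*conj(1) + 2*(sqrt(3))*conj(-1) + 2*(-1)*conj(1) + 2*(0)*conj(-1) + 2*(1)*conj(1) + 2*(-sqrt(3))*conj(-1) + 6*(0)*conj(-1) + 6*(0)*conj(1)]
      = (1/24)[(4) + (-4) + (-2*sqrt(3)) + (-2) + (0) + (2) + (2*sqrt(3)) + (0) + (0)] = 0/24 = 0
  <chi_5*chi_6, chi_5> = (1/24)[1*(4)*conj(2) + 1*(-4)*conj(-2) + 2*(sqrt(3))*conj(sqrt(3)) + 2*(-1)*conj(1) + 2*(0)*conj(0) + 2*(1)*conj(-1) + 2*(-sqrt(3))*conj(-sqrt(3)) + 6*(0)*conj(0) + 6*(0)*conj(0)]
      = (1/24)[(8) + (8) + (6) + (-2) + (0) + (-2) + (6) + (0) + (0)] = 24/24 = 1
  <chi_5*chi_6, chi_6> = (1/24)[1*(4)*conj(2) + 1*(-4)*conj(2) + 2*(sqrt(3))*conj(1) + 2*(-1)*conj(-1) + 2*(0)*conj(-2) + 2*(1)*conj(-1) + 2*(-sqrt(3))*conj(1) + 6*(0)*conj(0) + 6*(0)*conj(0)]
      = (1/24)[(8) + (-8) + (2*sqrt(3)) + (2) + (0) + (-2) + (-2*sqrt(3)) + (0) + (0)] = 0/24 = 0
  <chi_5*chi_6, chi_7> = (1/24)[1*(4)*conj(2) + 1*(-4)*conj(-2) + 2*(sqrt(3))*conj(0) + 2*(-1)*conj(-2) + 2*(0)*conj(0) + 2*(1)*conj(2) + 2*(-sqrt(3))*conj(0) + 6*(0)*conj(0) + 6*(0)*conj(0)]
      = (1/24)[(8) + (8) + (0) + (4) + (0) + (4) + (0) + (0) + (0)] = 24/24 = 1
  <chi_5*chi_6, chi_8> = (1/24)[1*(4)*conj(2) + 1*(-4)*conj(2) + 2*(sqrt(3))*conj(-1) + 2*(-1)*conj(-1) + 2*(0)*conj(2) + 2*(1)*conj(-1) + 2*(-sqrt(3))*conj(-1) + 6*(0)*conj(0) + 6*(0)*conj(0)]
      = (1/24)[(8) + (-8) + (-2*sqrt(3)) + (2) + (0) + (-2) + (2*sqrt(3)) + (0) + (0)] = 0/24 = 0
  <chi_5*chi_6, chi_9> = (1/24)[1*(4)*conj(2) + 1*(-4)*conj(-2) + 2*(sqrt(3))*conj(-sqrt(3)) + 2*(-1)*conj(1) + 2*(0)*conj(0) + 2*(1)*conj(-1) + 2*(-sqrt(3))*conj(sqrt(3)) + 6*(0)*conj(0) + 6*(0)*conj(0)]
      = (1/24)[(8) + (8) + (-6) + (-2) + (0) + (-2) + (-6) + (0) + (0)] = 0/24 = 0
Hence the multiplicities are chi_5: 1, chi_7: 1. Dimension check: dim(chi_5)*dim(chi_6) = 2*2 = 4 and sum (mult * dim) = 1*2 + 1*2 = 4.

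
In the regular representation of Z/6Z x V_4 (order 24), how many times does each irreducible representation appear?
Each irreducible V_i of dimension d_i appears with multiplicity d_i, i.e. rho_reg = (direct sum over all irreducibles V_i) d_i V_i. The irreducible dimensions for Z/6Z x V_4 are 1, 1, 1, 1, 1, 1, 1, 1, 1, 1, 1, 1, 1, 1, 1, 1, 1, 1, 1, 1, 1, 1, 1, 1: 24 irreducibles of dimension 1, each with multiplicity 1. Total dimension 24*1*1 = 24 = |G|.

General theorem: in the regular representation of a finite group G, each irreducible appears with multiplicity equal to its dimension. Check: dim(rho_reg) = sum d_i^2 = 1 + 1 + 1 + 1 + 1 + 1 + 1 + 1 + 1 + 1 + 1 + 1 + 1 + 1 + 1 + 1 + 1 + 1 + 1 + 1 + 1 + 1 + 1 + 1 = 24 = |G|.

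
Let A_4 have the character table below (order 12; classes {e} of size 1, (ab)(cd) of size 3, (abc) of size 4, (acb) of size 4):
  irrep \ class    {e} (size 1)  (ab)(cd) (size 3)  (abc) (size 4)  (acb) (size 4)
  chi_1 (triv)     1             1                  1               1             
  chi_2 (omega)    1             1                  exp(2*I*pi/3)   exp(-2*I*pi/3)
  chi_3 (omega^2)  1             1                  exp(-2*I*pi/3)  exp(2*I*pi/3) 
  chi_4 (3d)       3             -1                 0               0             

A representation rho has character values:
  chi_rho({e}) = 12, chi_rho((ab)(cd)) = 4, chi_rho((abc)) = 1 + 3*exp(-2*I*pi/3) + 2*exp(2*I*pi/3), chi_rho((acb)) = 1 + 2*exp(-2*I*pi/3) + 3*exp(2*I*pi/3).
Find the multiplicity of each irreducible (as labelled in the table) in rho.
Multiplicities: chi_1: 1, chi_2: 2, chi_3: 3, chi_4: 2.

Use <chi_rho, chi> = (1/|G|) sum_C |C| * chi_rho(C) * conj(chi(C)) with |G| = 12 for each irreducible chi in the table:
  <chi_rho, chi_1> = (1/12)[1*(12)*conj(1) + 3*(4)*conj(1) + 4*(1 + 3*exp(-2*I*pi/3) + 2*exp(2*I*pi/3))*conj(1) + 4*(1 + 2*exp(-2*I*pi/3) + 3*exp(2*I*pi/3))*conj(1)]
      = (1/12)[(12) + (12) + (4 + 12*exp(-2*I*pi/3) + 8*exp(2*I*pi/3)) + (4 + 8*exp(-2*I*pi/3) + 12*exp(2*I*pi/3))] = 12/12 = 1
  <chi_rho, chi_2> = (1/12)[1*(12)*conj(1) + 3*(4)*conj(1) + 4*(1 + 3*exp(-2*I*pi/3) + 2*exp(2*I*pi/3))*conj(exp(2*I*pi/3)) + 4*(1 + 2*exp(-2*I*pi/3) + 3*exp(2*I*pi/3))*conj(exp(-2*I*pi/3))]
      = (1/12)[(12) + (12) + (8 + 4*exp(-2*I*pi/3) + 12*exp(2*I*pi/3)) + (8 + 12*exp(-2*I*pi/3) + 4*exp(2*I*pi/3))] = 24/12 = 2
  <chi_rho, chi_3> = (1/12)[1*(12)*conj(1) + 3*(4)*conj(1) + 4*(1 + 3*exp(-2*I*pi/3) + 2*exp(2*I*pi/3))*conj(exp(-2*I*pi/3)) + 4*(1 + 2*exp(-2*I*pi/3) + 3*exp(2*I*pi/3))*conj(exp(2*I*pi/3))]
      = (1/12)[(12) + (12) + (12 + 8*exp(-2*I*pi/3) + 4*exp(2*I*pi/3)) + (12 + 4*exp(-2*I*pi/3) + 8*exp(2*I*pi/3))] = 36/12 = 3
  <chi_rho, chi_4> = (1/12)[1*(12)*conj(3) + 3*(4)*conj(-1) + 4*(1 + 3*exp(-2*I*pi/3) + 2*exp(2*I*pi/3))*conj(0) + 4*(1 + 2*exp(-2*I*pi/3) + 3*exp(2*I*pi/3))*conj(0)]
      = (1/12)[(36) + (-12) + (0) + (0)] = 24/12 = 2
(Exp terms are combined using exp(i*s)*conj(exp(i*t)) = exp(i*(s-t)), and sums of them are collapsed using the identity that for every m > 1 the m distinct m-th roots of unity sum to 0, e.g. 1 + exp(2*I*pi/3) + exp(-2*I*pi/3) = 0.)
Dimension check: dim(rho) = sum (mult * dim) = 1*1 + 2*1 + 3*1 + 2*3 = 12 = chi_rho(e) = 12.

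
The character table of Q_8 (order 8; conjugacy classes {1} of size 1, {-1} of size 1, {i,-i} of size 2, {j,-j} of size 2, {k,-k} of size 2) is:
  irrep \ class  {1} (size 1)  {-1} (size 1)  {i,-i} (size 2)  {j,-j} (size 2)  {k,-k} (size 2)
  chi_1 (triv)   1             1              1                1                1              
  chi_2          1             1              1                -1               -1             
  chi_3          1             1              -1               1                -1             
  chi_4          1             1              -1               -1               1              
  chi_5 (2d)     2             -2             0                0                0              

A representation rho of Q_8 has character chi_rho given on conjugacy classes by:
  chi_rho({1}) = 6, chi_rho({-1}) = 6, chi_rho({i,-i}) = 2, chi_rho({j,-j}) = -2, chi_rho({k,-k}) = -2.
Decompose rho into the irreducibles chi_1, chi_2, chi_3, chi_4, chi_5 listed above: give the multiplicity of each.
Multiplicities: chi_1: 1, chi_2: 3, chi_3: 1, chi_4: 1, chi_5: 0.

Why: Use <chi_rho, chi> = (1/|G|) sum_C |C| * chi_rho(C) * conj(chi(C)) with |G| = 8 for each irreducible chi in the table:
  <chi_rho, chi_1> = (1/8)[1*(6)*conj(1) + 1*(6)*conj(1) + 2*(2)*conj(1) + 2*(-2)*conj(1) + 2*(-2)*conj(1)]
      = (1/8)[(6) + (6) + (4) + (-4) + (-4)] = 8/8 = 1
  <chi_rho, chi_2> = (1/8)[1*(6)*conj(1) + 1*(6)*conj(1) + 2*(2)*conj(1) + 2*(-2)*conj(-1) + 2*(-2)*conj(-1)]
      = (1/8)[(6) + (6) + (4) + (4) + (4)] = 24/8 = 3
  <chi_rho, chi_3> = (1/8)[1*(6)*conj(1) + 1*(6)*conj(1) + 2*(2)*conj(-1) + 2*(-2)*conj(1) + 2*(-2)*conj(-1)]
      = (1/8)[(6) + (6) + (-4) + (-4) + (4)] = 8/8 = 1
  <chi_rho, chi_4> = (1/8)[1*(6)*conj(1) + 1*(6)*conj(1) + 2*(2)*conj(-1) + 2*(-2)*conj(-1) + 2*(-2)*conj(1)]
      = (1/8)[(6) + (6) + (-4) + (4) + (-4)] = 8/8 = 1
  <chi_rho, chi_5> = (1/8)[1*(6)*conj(2) + 1*(6)*conj(-2) + 2*(2)*conj(0) + 2*(-2)*conj(0) + 2*(-2)*conj(0)]
      = (1/8)[(12) + (-12) + (0) + (0) + (0)] = 0/8 = 0
Dimension check: dim(rho) = sum (mult * dim) = 1*1 + 3*1 + 1*1 + 1*1 + 0*2 = 6 = chi_rho(e) = 6.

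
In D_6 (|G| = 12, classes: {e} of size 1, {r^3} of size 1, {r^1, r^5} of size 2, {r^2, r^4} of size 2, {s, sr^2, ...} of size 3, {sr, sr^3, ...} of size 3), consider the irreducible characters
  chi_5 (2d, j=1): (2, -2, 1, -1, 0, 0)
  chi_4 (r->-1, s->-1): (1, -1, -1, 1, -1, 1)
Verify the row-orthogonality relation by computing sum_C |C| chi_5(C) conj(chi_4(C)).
Sum = 0; so <chi_5, chi_4> = 0 (distinct irreducibles are orthogonal).

Why: Compute term by term over conjugacy classes (|C| * chi_5(C) * conj(chi_4(C))):
  1*(2)*conj(1) + 1*(-2)*conj(-1) + 2*(1)*conj(-1) + 2*(-1)*conj(1) + 3*(0)*conj(-1) + 3*(0)*conj(1)
  = (2) + (2) + (-2) + (-2) + (0) + (0)
  = 0.
Dividing by |G| = 12 gives 0/12 = 0, matching the row-orthogonality relation <chi_5, chi_4> = [chi_5 = chi_4].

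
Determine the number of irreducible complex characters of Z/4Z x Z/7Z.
28

Reasoning: The number of irreducible complex representations of a finite group equals its number of conjugacy classes. Z/4Z x Z/7Z is abelian of order 28, so every element is its own conjugacy class: 28 classes, so Z/4Z x Z/7Z (order 28) has exactly 28 irreducible complex representations.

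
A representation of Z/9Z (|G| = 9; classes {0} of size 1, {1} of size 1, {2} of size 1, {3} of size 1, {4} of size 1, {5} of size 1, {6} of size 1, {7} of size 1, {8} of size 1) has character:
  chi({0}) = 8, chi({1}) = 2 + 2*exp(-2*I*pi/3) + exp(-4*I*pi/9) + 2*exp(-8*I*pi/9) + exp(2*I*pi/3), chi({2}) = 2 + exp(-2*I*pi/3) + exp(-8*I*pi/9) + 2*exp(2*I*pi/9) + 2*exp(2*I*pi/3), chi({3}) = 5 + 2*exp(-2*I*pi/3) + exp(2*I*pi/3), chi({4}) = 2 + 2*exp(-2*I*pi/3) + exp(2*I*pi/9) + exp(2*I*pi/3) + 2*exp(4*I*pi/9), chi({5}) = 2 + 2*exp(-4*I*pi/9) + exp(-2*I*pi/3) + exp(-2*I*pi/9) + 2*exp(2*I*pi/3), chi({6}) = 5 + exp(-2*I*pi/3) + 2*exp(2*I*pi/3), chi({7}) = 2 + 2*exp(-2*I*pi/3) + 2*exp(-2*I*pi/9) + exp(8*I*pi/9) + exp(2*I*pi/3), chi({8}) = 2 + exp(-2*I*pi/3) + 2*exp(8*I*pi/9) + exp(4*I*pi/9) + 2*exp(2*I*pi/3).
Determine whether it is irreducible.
Not irreducible (reducible): <chi, chi> = 14 > 1.

Why: <chi, chi> = (1/|G|) sum_C |C| * |chi(C)|^2 = (1/9)[1*|8|^2 + 1*|2 + 2*exp(-2*I*pi/3) + exp(-4*I*pi/9) + 2*exp(-8*I*pi/9) + exp(2*I*pi/3)|^2 + 1*|2 + exp(-2*I*pi/3) + exp(-8*I*pi/9) + 2*exp(2*I*pi/9) + 2*exp(2*I*pi/3)|^2 + 1*|5 + 2*exp(-2*I*pi/3) + exp(2*I*pi/3)|^2 + 1*|2 + 2*exp(-2*I*pi/3) + exp(2*I*pi/9) + exp(2*I*pi/3) + 2*exp(4*I*pi/9)|^2 + 1*|2 + 2*exp(-4*I*pi/9) + exp(-2*I*pi/3) + exp(-2*I*pi/9) + 2*exp(2*I*pi/3)|^2 + 1*|5 + exp(-2*I*pi/3) + 2*exp(2*I*pi/3)|^2 + 1*|2 + 2*exp(-2*I*pi/3) + 2*exp(-2*I*pi/9) + exp(8*I*pi/9) + exp(2*I*pi/3)|^2 + 1*|2 + exp(-2*I*pi/3) + 2*exp(8*I*pi/9) + exp(4*I*pi/9) + 2*exp(2*I*pi/3)|^2]
  = (1/9)[(64) + (14 + 8*exp(-2*I*pi/3) + 6*exp(-4*I*pi/9) + 6*exp(-2*I*pi/9) + 5*exp(-8*I*pi/9) + 5*exp(8*I*pi/9) + 6*exp(2*I*pi/9) + 6*exp(4*I*pi/9) + 8*exp(2*I*pi/3)) + (14 + 8*exp(-2*I*pi/3) + 6*exp(-4*I*pi/9) + 5*exp(-2*I*pi/9) + 6*exp(-8*I*pi/9) + 6*exp(8*I*pi/9) + 5*exp(2*I*pi/9) + 6*exp(4*I*pi/9) + 8*exp(2*I*pi/3)) + (13) + (14 + 8*exp(-2*I*pi/3) + 5*exp(-4*I*pi/9) + 6*exp(-2*I*pi/9) + 6*exp(-8*I*pi/9) + 6*exp(8*I*pi/9) + 6*exp(2*I*pi/9) + 5*exp(4*I*pi/9) + 8*exp(2*I*pi/3)) + (14 + 8*exp(-2*I*pi/3) + 5*exp(-4*I*pi/9) + 6*exp(-2*I*pi/9) + 6*exp(-8*I*pi/9) + 6*exp(8*I*pi/9) + 6*exp(2*I*pi/9) + 5*exp(4*I*pi/9) + 8*exp(2*I*pi/3)) + (13) + (14 + 8*exp(-2*I*pi/3) + 6*exp(-4*I*pi/9) + 5*exp(-2*I*pi/9) + 6*exp(-8*I*pi/9) + 6*exp(8*I*pi/9) + 5*exp(2*I*pi/9) + 6*exp(4*I*pi/9) + 8*exp(2*I*pi/3)) + (14 + 8*exp(-2*I*pi/3) + 6*exp(-4*I*pi/9) + 6*exp(-2*I*pi/9) + 5*exp(-8*I*pi/9) + 5*exp(8*I*pi/9) + 6*exp(2*I*pi/9) + 6*exp(4*I*pi/9) + 8*exp(2*I*pi/3))] = 126/9 = 14.
(Exp terms are combined using exp(i*s)*conj(exp(i*t)) = exp(i*(s-t)), and sums of them are collapsed using the identity that for every m > 1 the m distinct m-th roots of unity sum to 0, e.g. 1 + exp(2*I*pi/3) + exp(-2*I*pi/3) = 0.)
A character is irreducible iff <chi, chi> = 1, so this representation is reducible.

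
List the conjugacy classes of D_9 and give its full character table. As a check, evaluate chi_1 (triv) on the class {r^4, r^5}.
Conjugacy classes: {e} of size 1, {r^1, r^8} of size 2, {r^2, r^7} of size 2, {r^3, r^6} of size 2, {r^4, r^5} of size 2, {s, sr, ..., sr^8} of size 9.
Character table:
  irrep \ class              {e} (size 1)  {r^1, r^8} (size 2)  {r^2, r^7} (size 2)  {r^3, r^6} (size 2)  {r^4, r^5} (size 2)  {s, sr, ..., sr^8} (size 9)
  chi_1 (triv)               1             1                    1                    1                    1                    1                          
  chi_2 (sign: r->1, s->-1)  1             1                    1                    1                    1                    -1                         
  chi_3 (2d, j=1)            2             2*cos(2*pi/9)        2*cos(4*pi/9)        -1                   -2*cos(pi/9)         0                          
  chi_4 (2d, j=2)            2             2*cos(4*pi/9)        -2*cos(pi/9)         -1                   2*cos(2*pi/9)        0                          
  chi_5 (2d, j=3)            2             -1                   -1                   2                    -1                   0                          
  chi_6 (2d, j=4)            2             -2*cos(pi/9)         2*cos(2*pi/9)        -1                   2*cos(4*pi/9)        0                          

Spot check: chi_1 (triv) on {r^4, r^5} = 1.

Proof sketch: D_9 has order 2*9 = 18 with 6 conjugacy classes, hence 6 irreducibles. Sum of squared dims 1 + 1 + 4 + 4 + 4 + 4 = 18 = |G|. Linear characters come from the abelianisation; the 2-dimensional irreps have character r^k -> 2*cos(2*pi*j*k/9), reflections -> 0.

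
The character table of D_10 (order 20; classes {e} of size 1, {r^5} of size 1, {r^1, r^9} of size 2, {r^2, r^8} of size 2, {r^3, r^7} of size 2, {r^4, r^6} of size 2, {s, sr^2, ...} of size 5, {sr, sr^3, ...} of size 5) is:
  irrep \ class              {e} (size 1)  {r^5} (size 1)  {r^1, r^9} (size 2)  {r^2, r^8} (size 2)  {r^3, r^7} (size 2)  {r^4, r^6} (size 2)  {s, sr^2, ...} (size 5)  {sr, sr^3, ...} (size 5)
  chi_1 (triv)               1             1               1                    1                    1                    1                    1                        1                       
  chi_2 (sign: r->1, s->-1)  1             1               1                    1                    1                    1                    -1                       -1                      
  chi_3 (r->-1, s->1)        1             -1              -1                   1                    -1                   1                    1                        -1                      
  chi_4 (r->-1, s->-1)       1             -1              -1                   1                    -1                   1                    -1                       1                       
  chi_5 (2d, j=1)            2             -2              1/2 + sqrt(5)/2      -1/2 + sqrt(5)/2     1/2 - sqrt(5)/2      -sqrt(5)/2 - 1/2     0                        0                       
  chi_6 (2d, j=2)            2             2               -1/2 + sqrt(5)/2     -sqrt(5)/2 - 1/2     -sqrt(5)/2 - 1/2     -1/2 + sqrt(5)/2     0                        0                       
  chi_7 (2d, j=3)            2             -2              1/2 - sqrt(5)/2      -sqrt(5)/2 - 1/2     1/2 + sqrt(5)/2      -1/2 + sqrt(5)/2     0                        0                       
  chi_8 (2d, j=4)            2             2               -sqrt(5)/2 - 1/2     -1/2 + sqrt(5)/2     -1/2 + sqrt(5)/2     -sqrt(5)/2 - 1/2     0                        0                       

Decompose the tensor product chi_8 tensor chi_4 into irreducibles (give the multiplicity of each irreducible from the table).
chi_8 tensor chi_4 = chi_5 (all other irreducibles have multiplicity 0).

The character of a tensor product is the pointwise product (chi_8 * chi_4)(C) = chi_8(C) * chi_4(C):
  {e}: (2)*(1), {r^5}: (2)*(-1), {r^1, r^9}: (-sqrt(5)/2 - 1/2)*(-1), {r^2, r^8}: (-1/2 + sqrt(5)/2)*(1), {r^3, r^7}: (-1/2 + sqrt(5)/2)*(-1), {r^4, r^6}: (-sqrt(5)/2 - 1/2)*(1), {s, sr^2, ...}: (0)*(-1), {sr, sr^3, ...}: (0)*(1)
so (chi_8 * chi_4) takes values
  {e} -> 2, {r^5} -> -2, {r^1, r^9} -> 1/2 + sqrt(5)/2, {r^2, r^8} -> -1/2 + sqrt(5)/2, {r^3, r^7} -> 1/2 - sqrt(5)/2, {r^4, r^6} -> -sqrt(5)/2 - 1/2, {s, sr^2, ...} -> 0, {sr, sr^3, ...} -> 0.
Now take the inner product of this character with each irreducible chi from the table, <chi_8*chi_4, chi> = (1/20) sum_C |C| (chi_8*chi_4)(C) conj(chi(C)):
  <chi_8*chi_4, chi_1> = (1/20)[1*(2)*conj(1) + 1*(-2)*conj(1) + 2*(1/2 + sqrt(5)/2)*conj(1) + 2*(-1/2 + sqrt(5)/2)*conj(1) + 2*(1/2 - sqrt(5)/2)*conj(1) + 2*(-sqrt(5)/2 - 1/2)*conj(1) + 5*(0)*conj(1) + 5*(0)*conj(1)]
      = (1/20)[(2) + (-2) + (1 + sqrt(5)) + (-1 + sqrt(5)) + (1 - sqrt(5)) + (-sqrt(5) - 1) + (0) + (0)] = 0/20 = 0
  <chi_8*chi_4, chi_2> = (1/20)[1*(2)*conj(1) + 1*(-2)*conj(1) + 2*(1/2 + sqrt(5)/2)*conj(1) + 2*(-1/2 + sqrt(5)/2)*conj(1) + 2*(1/2 - sqrt(5)/2)*conj(1) + 2*(-sqrt(5)/2 - 1/2)*conj(1) + 5*(0)*conj(-1) + 5*(0)*conj(-1)]
      = (1/20)[(2) + (-2) + (1 + sqrt(5)) + (-1 + sqrt(5)) + (1 - sqrt(5)) + (-sqrt(5) - 1) + (0) + (0)] = 0/20 = 0
  <chi_8*chi_4, chi_3> = (1/20)[1*(2)*conj(1) + 1*(-2)*conj(-1) + 2*(1/2 + sqrt(5)/2)*conj(-1) + 2*(-1/2 + sqrt(5)/2)*conj(1) + 2*(1/2 - sqrt(5)/2)*conj(-1) + 2*(-sqrt(5)/2 - 1/2)*conj(1) + 5*(0)*conj(1) + 5*(0)*conj(-1)]
      = (1/20)[(2) + (2) + (-sqrt(5) - 1) + (-1 + sqrt(5)) + (-1 + sqrt(5)) + (-sqrt(5) - 1) + (0) + (0)] = 0/20 = 0
  <chi_8*chi_4, chi_4> = (1/20)[1*(2)*conj(1) + 1*(-2)*conj(-1) + 2*(1/2 + sqrt(5)/2)*conj(-1) + 2*(-1/2 + sqrt(5)/2)*conj(1) + 2*(1/2 - sqrt(5)/2)*conj(-1) + 2*(-sqrt(5)/2 - 1/2)*conj(1) + 5*(0)*conj(-1) + 5*(0)*conj(1)]
      = (1/20)[(2) + (2) + (-sqrt(5) - 1) + (-1 + sqrt(5)) + (-1 + sqrt(5)) + (-sqrt(5) - 1) + (0) + (0)] = 0/20 = 0
  <chi_8*chi_4, chi_5> = (1/20)[1*(2)*conj(2) + 1*(-2)*conj(-2) + 2*(1/2 + sqrt(5)/2)*conj(1/2 + sqrt(5)/2) + 2*(-1/2 + sqrt(5)/2)*conj(-1/2 + sqrt(5)/2) + 2*(1/2 - sqrt(5)/2)*conj(1/2 - sqrt(5)/2) + 2*(-sqrt(5)/2 - 1/2)*conj(-sqrt(5)/2 - 1/2) + 5*(0)*conj(0) + 5*(0)*conj(0)]
      = (1/20)[(4) + (4) + (sqrt(5) + 3) + (3 - sqrt(5)) + (3 - sqrt(5)) + (sqrt(5) + 3) + (0) + (0)] = 20/20 = 1
  <chi_8*chi_4, chi_6> = (1/20)[1*(2)*conj(2) + 1*(-2)*conj(2) + 2*(1/2 + sqrt(5)/2)*conj(-1/2 + sqrt(5)/2) + 2*(-1/2 + sqrt(5)/2)*conj(-sqrt(5)/2 - 1/2) + 2*(1/2 - sqrt(5)/2)*conj(-sqrt(5)/2 - 1/2) + 2*(-sqrt(5)/2 - 1/2)*conj(-1/2 + sqrt(5)/2) + 5*(0)*conj(0) + 5*(0)*conj(0)]
      = (1/20)[(4) + (-4) + (2) + (-2) + (2) + (-2) + (0) + (0)] = 0/20 = 0
  <chi_8*chi_4, chi_7> = (1/20)[1*(2)*conj(2) + 1*(-2)*conj(-2) + 2*(1/2 + sqrt(5)/2)*conj(1/2 - sqrt(5)/2) + 2*(-1/2 + sqrt(5)/2)*conj(-sqrt(5)/2 - 1/2) + 2*(1/2 - sqrt(5)/2)*conj(1/2 + sqrt(5)/2) + 2*(-sqrt(5)/2 - 1/2)*conj(-1/2 + sqrt(5)/2) + 5*(0)*conj(0) + 5*(0)*conj(0)]
      = (1/20)[(4) + (4) + (-2) + (-2) + (-2) + (-2) + (0) + (0)] = 0/20 = 0
  <chi_8*chi_4, chi_8> = (1/20)[1*(2)*conj(2) + 1*(-2)*conj(2) + 2*(1/2 + sqrt(5)/2)*conj(-sqrt(5)/2 - 1/2) + 2*(-1/2 + sqrt(5)/2)*conj(-1/2 + sqrt(5)/2) + 2*(1/2 - sqrt(5)/2)*conj(-1/2 + sqrt(5)/2) + 2*(-sqrt(5)/2 - 1/2)*conj(-sqrt(5)/2 - 1/2) + 5*(0)*conj(0) + 5*(0)*conj(0)]
      = (1/20)[(4) + (-4) + (-3 - sqrt(5)) + (3 - sqrt(5)) + (-3 + sqrt(5)) + (sqrt(5) + 3) + (0) + (0)] = 0/20 = 0
Hence the multiplicities are chi_5: 1. Dimension check: dim(chi_8)*dim(chi_4) = 2*1 = 2 and sum (mult * dim) = 1*2 = 2.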